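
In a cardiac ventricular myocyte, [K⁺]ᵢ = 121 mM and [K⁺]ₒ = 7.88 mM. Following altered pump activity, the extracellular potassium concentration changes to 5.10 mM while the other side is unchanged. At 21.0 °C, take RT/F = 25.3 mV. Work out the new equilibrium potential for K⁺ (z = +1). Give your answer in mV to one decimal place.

-80.1 mV

After the shift: [K⁺]_out = 5.10, [K⁺]_in = 121 mM.
E_new = (25.3/1)·ln(5.10/121) = 25.30 · (-3.1666) = -80.11 mV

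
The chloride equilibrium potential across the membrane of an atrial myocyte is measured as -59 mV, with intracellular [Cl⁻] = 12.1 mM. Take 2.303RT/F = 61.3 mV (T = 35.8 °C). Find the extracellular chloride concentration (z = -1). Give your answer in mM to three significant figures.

111 mM

Nernst: E = (61.3/-1) · log₁₀([out]/[in]), so log₁₀([out]/[in]) = -59.0 × -1 / 61.3 = 0.9625.
[out]/[in] = 10^(0.9625) = 9.172.
[out] = 9.172 × 12.1 = 111 mM.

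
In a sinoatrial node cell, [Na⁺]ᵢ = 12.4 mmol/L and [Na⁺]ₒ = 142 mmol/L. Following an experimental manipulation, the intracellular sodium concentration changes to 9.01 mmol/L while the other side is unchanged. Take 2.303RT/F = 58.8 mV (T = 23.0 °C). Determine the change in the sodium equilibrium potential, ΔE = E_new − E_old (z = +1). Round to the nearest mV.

8 mV

E_old = (58.8/1)·log₁₀(142/12.4) = 62.26 mV
E_new = (58.8/1)·log₁₀(142/9.01) = 70.42 mV
ΔE = 70.42 − (62.26) = 8.16 mV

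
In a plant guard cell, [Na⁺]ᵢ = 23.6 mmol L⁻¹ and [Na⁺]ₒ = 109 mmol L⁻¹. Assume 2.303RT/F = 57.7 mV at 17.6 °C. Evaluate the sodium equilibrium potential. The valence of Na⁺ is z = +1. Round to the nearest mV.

E = (57.7/z) · log₁₀([Na⁺]_out/[Na⁺]_in) with z = +1.
= (57.7/1) · log₁₀(109/23.6) = 57.70 · log₁₀(4.619)
= 57.70 · (0.6645) = 38.34 mV

38 mV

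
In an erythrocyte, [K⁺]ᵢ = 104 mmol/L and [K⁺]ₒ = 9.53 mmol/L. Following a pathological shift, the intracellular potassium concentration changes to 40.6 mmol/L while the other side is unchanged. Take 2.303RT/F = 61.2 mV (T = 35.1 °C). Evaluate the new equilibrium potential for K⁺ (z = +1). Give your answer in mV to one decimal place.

After the shift: [K⁺]_out = 9.53, [K⁺]_in = 40.6 mmol/L.
E_new = (61.2/1)·log₁₀(9.53/40.6) = 61.20 · (-0.6294) = -38.52 mV

-38.5 mV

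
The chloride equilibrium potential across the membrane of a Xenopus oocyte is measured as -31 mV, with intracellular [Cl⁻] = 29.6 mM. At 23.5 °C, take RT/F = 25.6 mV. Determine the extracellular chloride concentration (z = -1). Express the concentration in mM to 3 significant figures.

99.4 mM

Nernst: E = (25.6/-1) · ln([out]/[in]), so ln([out]/[in]) = -31.0 × -1 / 25.6 = 1.2109.
[out]/[in] = e^(1.2109) = 3.357.
[out] = 3.357 × 29.6 = 99.36 mM.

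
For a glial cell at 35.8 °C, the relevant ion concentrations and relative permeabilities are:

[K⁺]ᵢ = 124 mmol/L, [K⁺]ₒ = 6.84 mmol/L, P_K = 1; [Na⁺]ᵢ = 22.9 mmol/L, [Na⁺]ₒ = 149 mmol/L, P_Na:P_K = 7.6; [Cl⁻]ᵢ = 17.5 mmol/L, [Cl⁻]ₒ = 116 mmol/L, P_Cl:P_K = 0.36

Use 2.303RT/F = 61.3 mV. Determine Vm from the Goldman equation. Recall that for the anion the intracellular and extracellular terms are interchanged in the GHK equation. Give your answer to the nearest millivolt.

Vm = 61.3 · log₁₀[(Σ P·[cation]ₒ + Σ P·[anion]ᵢ) / (Σ P·[cation]ᵢ + Σ P·[anion]ₒ)]
Numerator = 1×6.84 + 7.6×149 + 0.36×17.5 = 1146
Denominator = 1×124 + 7.6×22.9 + 0.36×116 = 339.8
Vm = 61.3 · log₁₀(3.3712) = 61.3 × (0.5278) = 32.35 mV

32 mV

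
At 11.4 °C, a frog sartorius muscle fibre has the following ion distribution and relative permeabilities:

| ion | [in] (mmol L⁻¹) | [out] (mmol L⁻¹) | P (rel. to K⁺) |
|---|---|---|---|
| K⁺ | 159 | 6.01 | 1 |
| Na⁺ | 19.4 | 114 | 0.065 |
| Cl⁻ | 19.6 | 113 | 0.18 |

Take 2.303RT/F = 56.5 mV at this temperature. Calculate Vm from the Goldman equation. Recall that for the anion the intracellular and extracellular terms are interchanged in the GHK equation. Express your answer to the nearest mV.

-58 mV

Vm = 56.5 · log₁₀[(Σ P·[cation]ₒ + Σ P·[anion]ᵢ) / (Σ P·[cation]ᵢ + Σ P·[anion]ₒ)]
Numerator = 1×6.01 + 0.065×114 + 0.18×19.6 = 16.95
Denominator = 1×159 + 0.065×19.4 + 0.18×113 = 180.6
Vm = 56.5 · log₁₀(0.093842) = 56.5 × (-1.0276) = -58.06 mV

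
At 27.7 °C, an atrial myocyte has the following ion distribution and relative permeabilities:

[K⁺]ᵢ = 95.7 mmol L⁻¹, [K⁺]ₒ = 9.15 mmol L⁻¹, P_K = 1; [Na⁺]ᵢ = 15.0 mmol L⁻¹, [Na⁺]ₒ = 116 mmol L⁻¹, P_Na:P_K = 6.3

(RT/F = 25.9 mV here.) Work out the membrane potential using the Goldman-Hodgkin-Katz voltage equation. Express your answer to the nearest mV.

35 mV

Vm = 25.9 · ln[(Σ P·[cation]ₒ + Σ P·[anion]ᵢ) / (Σ P·[cation]ᵢ + Σ P·[anion]ₒ)]
Numerator = 1×9.15 + 6.3×116 = 739.9
Denominator = 1×95.7 + 6.3×15.0 = 190.2
Vm = 25.9 · ln(3.8904) = 25.9 × (1.3585) = 35.19 mV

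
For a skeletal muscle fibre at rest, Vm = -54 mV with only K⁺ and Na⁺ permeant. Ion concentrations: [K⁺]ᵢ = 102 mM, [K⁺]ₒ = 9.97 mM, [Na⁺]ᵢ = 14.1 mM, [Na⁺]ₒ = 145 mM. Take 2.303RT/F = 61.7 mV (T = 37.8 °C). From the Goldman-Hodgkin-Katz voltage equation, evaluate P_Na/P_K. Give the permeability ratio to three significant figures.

0.0253

Let α = P_Na/P_K. GHK: Vm = 61.7·log₁₀[(Kₒ + α·Naₒ)/(Kᵢ + α·Naᵢ)].
10^(Vm/61.7) = 10^(-54.0/61.7) = 0.13329
So 0.13329·(Kᵢ + α·Naᵢ) = Kₒ + α·Naₒ → α = (0.13329·102.0 − 9.97) / (145.0 − 0.13329·14.1)
α = (13.6 − 9.97) / (145.0 − 1.879) = 3.626/143.1 = 0.02533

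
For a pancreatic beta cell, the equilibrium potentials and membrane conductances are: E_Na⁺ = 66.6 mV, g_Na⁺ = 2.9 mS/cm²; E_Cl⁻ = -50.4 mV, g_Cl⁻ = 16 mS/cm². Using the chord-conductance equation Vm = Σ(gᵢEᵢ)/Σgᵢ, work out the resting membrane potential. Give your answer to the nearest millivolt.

Σ gᵢEᵢ = 2.9·(66.6) + 16·(-50.4) = -613.26
Σ gᵢ = 2.9 + 16 = 18.9
Vm = -613.26 / 18.9 = -32.45 mV

-32 mV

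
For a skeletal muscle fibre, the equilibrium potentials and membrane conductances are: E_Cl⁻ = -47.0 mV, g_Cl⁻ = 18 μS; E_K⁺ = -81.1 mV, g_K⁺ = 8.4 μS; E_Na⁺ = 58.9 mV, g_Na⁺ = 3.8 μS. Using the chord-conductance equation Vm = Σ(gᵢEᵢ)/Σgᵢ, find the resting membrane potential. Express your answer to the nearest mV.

Σ gᵢEᵢ = 18·(-47.0) + 8.4·(-81.1) + 3.8·(58.9) = -1303.42
Σ gᵢ = 18 + 8.4 + 3.8 = 30.2
Vm = -1303.42 / 30.2 = -43.16 mV

-43 mV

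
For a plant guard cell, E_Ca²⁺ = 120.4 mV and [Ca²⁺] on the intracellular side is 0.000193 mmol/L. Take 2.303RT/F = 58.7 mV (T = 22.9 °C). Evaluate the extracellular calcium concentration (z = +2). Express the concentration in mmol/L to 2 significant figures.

Nernst: E = (58.7/2) · log₁₀([out]/[in]), so log₁₀([out]/[in]) = 120.4 × 2 / 58.7 = 4.1022.
[out]/[in] = 10^(4.1022) = 1.265e+04.
[out] = 1.265e+04 × 0.000193 = 2.442 mmol/L.

2.4 mmol/L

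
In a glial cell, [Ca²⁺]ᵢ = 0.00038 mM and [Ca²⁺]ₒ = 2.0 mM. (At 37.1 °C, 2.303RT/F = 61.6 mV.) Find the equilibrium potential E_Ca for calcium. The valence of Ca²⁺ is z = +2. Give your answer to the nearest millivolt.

115 mV

E = (61.6/z) · log₁₀([Ca²⁺]_out/[Ca²⁺]_in) with z = +2.
= (61.6/2) · log₁₀(2.0/0.00038) = 30.80 · log₁₀(5263)
= 30.80 · (3.7212) = 114.61 mV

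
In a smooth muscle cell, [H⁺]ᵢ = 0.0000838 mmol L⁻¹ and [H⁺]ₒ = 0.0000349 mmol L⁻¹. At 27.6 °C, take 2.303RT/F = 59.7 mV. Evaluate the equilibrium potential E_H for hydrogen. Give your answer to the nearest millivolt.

E = (59.7/z) · log₁₀([H⁺]_out/[H⁺]_in) with z = +1.
= (59.7/1) · log₁₀(0.0000349/0.0000838) = 59.70 · log₁₀(0.4165)
= 59.70 · (-0.3804) = -22.71 mV

-23 mV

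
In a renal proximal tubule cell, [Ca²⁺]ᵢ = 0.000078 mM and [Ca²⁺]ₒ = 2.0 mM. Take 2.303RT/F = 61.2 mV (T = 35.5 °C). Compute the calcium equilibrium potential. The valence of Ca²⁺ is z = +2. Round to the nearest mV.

135 mV

E = (61.2/z) · log₁₀([Ca²⁺]_out/[Ca²⁺]_in) with z = +2.
= (61.2/2) · log₁₀(2.0/0.000078) = 30.60 · log₁₀(2.564e+04)
= 30.60 · (4.4089) = 134.91 mV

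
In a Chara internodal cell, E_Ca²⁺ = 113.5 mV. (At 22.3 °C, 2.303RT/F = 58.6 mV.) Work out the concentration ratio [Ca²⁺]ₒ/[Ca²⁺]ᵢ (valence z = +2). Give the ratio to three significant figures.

log₁₀([out]/[in]) = E·z/(58.6) = 113.5 × 2 / 58.6 = 3.8737
[out]/[in] = 10^(3.8737) = 7477

7480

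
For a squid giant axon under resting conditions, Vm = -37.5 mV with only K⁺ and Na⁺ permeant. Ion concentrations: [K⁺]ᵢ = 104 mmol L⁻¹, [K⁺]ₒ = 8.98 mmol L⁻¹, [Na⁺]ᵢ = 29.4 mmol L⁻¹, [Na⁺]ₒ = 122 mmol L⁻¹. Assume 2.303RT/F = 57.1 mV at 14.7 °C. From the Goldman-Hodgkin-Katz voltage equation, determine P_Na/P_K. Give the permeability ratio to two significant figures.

Let α = P_Na/P_K. GHK: Vm = 57.1·log₁₀[(Kₒ + α·Naₒ)/(Kᵢ + α·Naᵢ)].
10^(Vm/57.1) = 10^(-37.5/57.1) = 0.22042
So 0.22042·(Kᵢ + α·Naᵢ) = Kₒ + α·Naₒ → α = (0.22042·104.0 − 8.98) / (122.0 − 0.22042·29.4)
α = (22.92 − 8.98) / (122.0 − 6.48) = 13.94/115.5 = 0.1207

0.12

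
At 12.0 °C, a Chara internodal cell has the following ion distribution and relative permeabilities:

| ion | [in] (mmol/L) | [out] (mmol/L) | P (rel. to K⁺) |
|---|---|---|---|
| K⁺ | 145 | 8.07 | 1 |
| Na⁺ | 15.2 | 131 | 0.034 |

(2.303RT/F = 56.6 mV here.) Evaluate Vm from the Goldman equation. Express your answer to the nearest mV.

-60 mV

Vm = 56.6 · log₁₀[(Σ P·[cation]ₒ + Σ P·[anion]ᵢ) / (Σ P·[cation]ᵢ + Σ P·[anion]ₒ)]
Numerator = 1×8.07 + 0.034×131 = 12.52
Denominator = 1×145 + 0.034×15.2 = 145.5
Vm = 56.6 · log₁₀(0.086066) = 56.6 × (-1.0652) = -60.29 mV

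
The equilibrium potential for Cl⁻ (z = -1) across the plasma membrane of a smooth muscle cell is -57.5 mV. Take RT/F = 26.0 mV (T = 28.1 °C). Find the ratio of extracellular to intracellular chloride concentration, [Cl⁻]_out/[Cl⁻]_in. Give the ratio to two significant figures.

ln([out]/[in]) = E·z/(26.0) = -57.5 × -1 / 26.0 = 2.2115
[out]/[in] = e^(2.2115) = 9.13

9.1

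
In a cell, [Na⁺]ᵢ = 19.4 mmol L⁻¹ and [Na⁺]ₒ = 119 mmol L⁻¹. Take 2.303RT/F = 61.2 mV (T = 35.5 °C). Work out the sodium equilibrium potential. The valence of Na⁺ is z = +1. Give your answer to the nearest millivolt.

E = (61.2/z) · log₁₀([Na⁺]_out/[Na⁺]_in) with z = +1.
= (61.2/1) · log₁₀(119/19.4) = 61.20 · log₁₀(6.134)
= 61.20 · (0.7877) = 48.21 mV

48 mV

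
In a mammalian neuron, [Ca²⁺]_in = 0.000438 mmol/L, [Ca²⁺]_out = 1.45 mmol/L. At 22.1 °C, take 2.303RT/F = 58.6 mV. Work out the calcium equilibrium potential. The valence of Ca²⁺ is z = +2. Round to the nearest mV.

103 mV

E = (58.6/z) · log₁₀([Ca²⁺]_out/[Ca²⁺]_in) with z = +2.
= (58.6/2) · log₁₀(1.45/0.000438) = 29.30 · log₁₀(3311)
= 29.30 · (3.5199) = 103.13 mV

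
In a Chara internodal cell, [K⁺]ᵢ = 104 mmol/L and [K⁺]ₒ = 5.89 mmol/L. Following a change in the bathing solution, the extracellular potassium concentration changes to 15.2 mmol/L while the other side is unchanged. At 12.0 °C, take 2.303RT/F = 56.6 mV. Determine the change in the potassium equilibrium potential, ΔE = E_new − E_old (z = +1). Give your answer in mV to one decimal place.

23.3 mV

E_old = (56.6/1)·log₁₀(5.89/104) = -70.58 mV
E_new = (56.6/1)·log₁₀(15.2/104) = -47.27 mV
ΔE = -47.27 − (-70.58) = 23.30 mV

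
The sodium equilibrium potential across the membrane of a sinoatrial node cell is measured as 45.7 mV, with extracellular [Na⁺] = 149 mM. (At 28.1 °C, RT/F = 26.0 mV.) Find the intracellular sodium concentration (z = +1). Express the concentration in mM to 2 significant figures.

Nernst: E = (26.0/1) · ln([out]/[in]), so ln([out]/[in]) = 45.7 × 1 / 26.0 = 1.7577.
[out]/[in] = e^(1.7577) = 5.799.
[in] = 149 / 5.799 = 25.69 mM.

26 mM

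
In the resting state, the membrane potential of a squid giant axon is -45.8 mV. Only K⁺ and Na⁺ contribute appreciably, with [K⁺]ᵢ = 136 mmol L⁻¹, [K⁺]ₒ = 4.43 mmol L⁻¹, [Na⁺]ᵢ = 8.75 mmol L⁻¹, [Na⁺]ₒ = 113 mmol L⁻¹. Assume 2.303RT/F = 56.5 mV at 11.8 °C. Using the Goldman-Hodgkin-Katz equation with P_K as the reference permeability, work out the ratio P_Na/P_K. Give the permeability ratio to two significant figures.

0.15

Let α = P_Na/P_K. GHK: Vm = 56.5·log₁₀[(Kₒ + α·Naₒ)/(Kᵢ + α·Naᵢ)].
10^(Vm/56.5) = 10^(-45.8/56.5) = 0.15466
So 0.15466·(Kᵢ + α·Naᵢ) = Kₒ + α·Naₒ → α = (0.15466·136.0 − 4.43) / (113.0 − 0.15466·8.75)
α = (21.03 − 4.43) / (113.0 − 1.353) = 16.6/111.6 = 0.1487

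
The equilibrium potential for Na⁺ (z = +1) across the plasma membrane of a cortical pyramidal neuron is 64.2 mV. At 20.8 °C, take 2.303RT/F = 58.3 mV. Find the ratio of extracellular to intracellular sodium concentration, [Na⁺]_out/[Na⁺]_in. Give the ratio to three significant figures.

log₁₀([out]/[in]) = E·z/(58.3) = 64.2 × 1 / 58.3 = 1.1012
[out]/[in] = 10^(1.1012) = 12.62

12.6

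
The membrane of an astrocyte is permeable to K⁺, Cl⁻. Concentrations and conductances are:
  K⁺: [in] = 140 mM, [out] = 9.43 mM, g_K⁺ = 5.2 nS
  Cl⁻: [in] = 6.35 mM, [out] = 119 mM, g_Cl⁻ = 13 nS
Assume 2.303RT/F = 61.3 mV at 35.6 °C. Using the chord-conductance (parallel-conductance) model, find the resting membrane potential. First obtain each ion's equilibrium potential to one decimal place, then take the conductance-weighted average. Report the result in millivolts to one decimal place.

E_K⁺ = (61.3/1)·log₁₀(9.43/140) = -71.8 mV
E_Cl⁻ = (61.3/-1)·log₁₀(119/6.35) = -78.0 mV
Vm = (Σ gᵢEᵢ)/(Σ gᵢ) = (5.2·-71.8 + 13·-78.0) / (5.2 + 13)
= -1387.36 / 18.2 = -76.23 mV

-76.2 mV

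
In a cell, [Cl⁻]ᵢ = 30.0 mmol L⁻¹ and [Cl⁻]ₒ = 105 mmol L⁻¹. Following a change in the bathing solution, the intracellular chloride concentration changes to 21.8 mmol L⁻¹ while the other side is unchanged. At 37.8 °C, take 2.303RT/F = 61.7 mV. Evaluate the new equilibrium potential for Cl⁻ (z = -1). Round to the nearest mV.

After the shift: [Cl⁻]_out = 105, [Cl⁻]_in = 21.8 mmol L⁻¹.
E_new = (61.7/-1)·log₁₀(105/21.8) = -61.70 · (0.6827) = -42.12 mV

-42 mV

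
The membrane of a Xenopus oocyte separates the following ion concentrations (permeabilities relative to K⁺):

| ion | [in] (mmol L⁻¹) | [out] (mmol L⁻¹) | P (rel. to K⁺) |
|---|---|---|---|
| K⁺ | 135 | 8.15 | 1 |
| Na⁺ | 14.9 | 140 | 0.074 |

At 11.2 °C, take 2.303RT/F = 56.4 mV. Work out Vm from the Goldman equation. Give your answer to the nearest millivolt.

Vm = 56.4 · log₁₀[(Σ P·[cation]ₒ + Σ P·[anion]ᵢ) / (Σ P·[cation]ᵢ + Σ P·[anion]ₒ)]
Numerator = 1×8.15 + 0.074×140 = 18.51
Denominator = 1×135 + 0.074×14.9 = 136.1
Vm = 56.4 · log₁₀(0.136) = 56.4 × (-0.8665) = -48.87 mV

-49 mV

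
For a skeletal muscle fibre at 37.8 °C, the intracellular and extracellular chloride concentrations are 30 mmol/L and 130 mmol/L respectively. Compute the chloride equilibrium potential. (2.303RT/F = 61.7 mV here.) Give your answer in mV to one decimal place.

-39.3 mV

E = (61.7/z) · log₁₀([Cl⁻]_out/[Cl⁻]_in) with z = -1.
For an anion, dividing by z = -1 reverses the sign.
= (61.7/-1) · log₁₀(130/30) = -61.70 · log₁₀(4.333)
= -61.70 · (0.6368) = -39.29 mV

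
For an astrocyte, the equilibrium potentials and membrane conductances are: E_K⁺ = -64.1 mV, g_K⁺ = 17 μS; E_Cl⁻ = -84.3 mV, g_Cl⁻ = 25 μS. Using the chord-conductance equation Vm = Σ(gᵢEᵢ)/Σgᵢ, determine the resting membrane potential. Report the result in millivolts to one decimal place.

Σ gᵢEᵢ = 17·(-64.1) + 25·(-84.3) = -3197.20
Σ gᵢ = 17 + 25 = 42
Vm = -3197.20 / 42 = -76.12 mV

-76.1 mV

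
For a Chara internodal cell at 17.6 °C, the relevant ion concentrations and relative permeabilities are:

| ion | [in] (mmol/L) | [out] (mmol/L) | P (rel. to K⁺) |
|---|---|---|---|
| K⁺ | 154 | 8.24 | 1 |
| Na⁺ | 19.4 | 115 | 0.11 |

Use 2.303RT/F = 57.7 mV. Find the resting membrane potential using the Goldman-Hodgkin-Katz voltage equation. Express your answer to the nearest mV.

Vm = 57.7 · log₁₀[(Σ P·[cation]ₒ + Σ P·[anion]ᵢ) / (Σ P·[cation]ᵢ + Σ P·[anion]ₒ)]
Numerator = 1×8.24 + 0.11×115 = 20.89
Denominator = 1×154 + 0.11×19.4 = 156.1
Vm = 57.7 · log₁₀(0.1338) = 57.7 × (-0.8736) = -50.40 mV

-50 mV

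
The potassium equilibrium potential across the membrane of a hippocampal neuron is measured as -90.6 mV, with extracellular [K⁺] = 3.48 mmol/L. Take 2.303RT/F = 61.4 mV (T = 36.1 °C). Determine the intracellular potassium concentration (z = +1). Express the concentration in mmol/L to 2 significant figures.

Nernst: E = (61.4/1) · log₁₀([out]/[in]), so log₁₀([out]/[in]) = -90.6 × 1 / 61.4 = -1.4756.
[out]/[in] = 10^(-1.4756) = 0.03345.
[in] = 3.48 / 0.03345 = 104 mmol/L.

100 mmol/L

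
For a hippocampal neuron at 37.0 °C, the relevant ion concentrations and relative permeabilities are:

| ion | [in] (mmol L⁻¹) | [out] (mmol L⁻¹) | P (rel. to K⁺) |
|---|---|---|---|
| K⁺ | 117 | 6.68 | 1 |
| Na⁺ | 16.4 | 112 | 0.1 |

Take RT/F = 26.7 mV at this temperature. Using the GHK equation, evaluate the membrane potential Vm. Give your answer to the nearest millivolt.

-51 mV

Vm = 26.7 · ln[(Σ P·[cation]ₒ + Σ P·[anion]ᵢ) / (Σ P·[cation]ᵢ + Σ P·[anion]ₒ)]
Numerator = 1×6.68 + 0.1×112 = 17.88
Denominator = 1×117 + 0.1×16.4 = 118.6
Vm = 26.7 · ln(0.15071) = 26.7 × (-1.8924) = -50.53 mV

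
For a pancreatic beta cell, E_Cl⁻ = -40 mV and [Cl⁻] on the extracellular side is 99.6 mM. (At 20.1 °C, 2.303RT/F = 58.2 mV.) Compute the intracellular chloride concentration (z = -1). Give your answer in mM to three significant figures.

20.5 mM

Nernst: E = (58.2/-1) · log₁₀([out]/[in]), so log₁₀([out]/[in]) = -40.0 × -1 / 58.2 = 0.6873.
[out]/[in] = 10^(0.6873) = 4.867.
[in] = 99.6 / 4.867 = 20.46 mM.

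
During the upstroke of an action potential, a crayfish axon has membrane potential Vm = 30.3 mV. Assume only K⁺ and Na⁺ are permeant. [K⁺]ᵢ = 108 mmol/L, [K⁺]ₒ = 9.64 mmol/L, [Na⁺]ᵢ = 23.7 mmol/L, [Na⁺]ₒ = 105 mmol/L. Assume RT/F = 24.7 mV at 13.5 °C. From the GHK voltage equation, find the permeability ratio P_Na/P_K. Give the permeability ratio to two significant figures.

Let α = P_Na/P_K. GHK: Vm = 24.7·ln[(Kₒ + α·Naₒ)/(Kᵢ + α·Naᵢ)].
e^(Vm/24.7) = e^(30.3/24.7) = 3.41
So 3.41·(Kᵢ + α·Naᵢ) = Kₒ + α·Naₒ → α = (3.41·108.0 − 9.64) / (105.0 − 3.41·23.7)
α = (368.3 − 9.64) / (105.0 − 80.82) = 358.6/24.18 = 14.83

15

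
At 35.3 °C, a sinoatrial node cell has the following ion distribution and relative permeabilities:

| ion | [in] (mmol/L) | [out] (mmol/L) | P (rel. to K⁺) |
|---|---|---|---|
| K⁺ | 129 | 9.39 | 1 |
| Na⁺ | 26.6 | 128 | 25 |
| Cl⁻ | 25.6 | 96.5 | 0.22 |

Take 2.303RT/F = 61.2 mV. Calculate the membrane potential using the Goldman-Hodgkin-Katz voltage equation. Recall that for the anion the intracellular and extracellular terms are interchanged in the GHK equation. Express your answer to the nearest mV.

Vm = 61.2 · log₁₀[(Σ P·[cation]ₒ + Σ P·[anion]ᵢ) / (Σ P·[cation]ᵢ + Σ P·[anion]ₒ)]
Numerator = 1×9.39 + 25×128 + 0.22×25.6 = 3215
Denominator = 1×129 + 25×26.6 + 0.22×96.5 = 815.2
Vm = 61.2 · log₁₀(3.9437) = 61.2 × (0.5959) = 36.47 mV

36 mV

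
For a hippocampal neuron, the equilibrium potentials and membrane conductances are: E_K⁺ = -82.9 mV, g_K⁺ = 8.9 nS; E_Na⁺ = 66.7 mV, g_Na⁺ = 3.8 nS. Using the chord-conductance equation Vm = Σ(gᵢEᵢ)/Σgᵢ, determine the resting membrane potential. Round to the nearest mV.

-38 mV

Σ gᵢEᵢ = 8.9·(-82.9) + 3.8·(66.7) = -484.35
Σ gᵢ = 8.9 + 3.8 = 12.7
Vm = -484.35 / 12.7 = -38.14 mV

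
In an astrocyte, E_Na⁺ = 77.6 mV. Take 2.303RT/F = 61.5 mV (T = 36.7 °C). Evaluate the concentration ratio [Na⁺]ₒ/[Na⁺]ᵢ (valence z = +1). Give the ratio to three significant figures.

log₁₀([out]/[in]) = E·z/(61.5) = 77.6 × 1 / 61.5 = 1.2618
[out]/[in] = 10^(1.2618) = 18.27

18.3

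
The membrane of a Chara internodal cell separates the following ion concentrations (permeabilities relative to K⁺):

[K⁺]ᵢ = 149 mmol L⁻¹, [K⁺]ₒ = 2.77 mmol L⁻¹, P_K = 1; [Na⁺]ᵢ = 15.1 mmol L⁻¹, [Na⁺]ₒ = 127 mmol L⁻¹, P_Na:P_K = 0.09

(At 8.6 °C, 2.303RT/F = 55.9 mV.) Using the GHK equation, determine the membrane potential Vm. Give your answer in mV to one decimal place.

-57.3 mV

Vm = 55.9 · log₁₀[(Σ P·[cation]ₒ + Σ P·[anion]ᵢ) / (Σ P·[cation]ᵢ + Σ P·[anion]ₒ)]
Numerator = 1×2.77 + 0.09×127 = 14.2
Denominator = 1×149 + 0.09×15.1 = 150.4
Vm = 55.9 · log₁₀(0.094441) = 55.9 × (-1.0248) = -57.29 mV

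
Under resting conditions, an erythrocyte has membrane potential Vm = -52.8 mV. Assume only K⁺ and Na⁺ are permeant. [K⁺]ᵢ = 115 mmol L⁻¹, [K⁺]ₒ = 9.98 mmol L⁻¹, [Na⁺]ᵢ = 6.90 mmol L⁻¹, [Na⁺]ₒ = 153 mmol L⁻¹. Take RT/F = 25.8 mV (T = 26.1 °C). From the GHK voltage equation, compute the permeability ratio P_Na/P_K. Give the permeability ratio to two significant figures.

Let α = P_Na/P_K. GHK: Vm = 25.8·ln[(Kₒ + α·Naₒ)/(Kᵢ + α·Naᵢ)].
e^(Vm/25.8) = e^(-52.8/25.8) = 0.12918
So 0.12918·(Kᵢ + α·Naᵢ) = Kₒ + α·Naₒ → α = (0.12918·115.0 − 9.98) / (153.0 − 0.12918·6.9)
α = (14.86 − 9.98) / (153.0 − 0.8914) = 4.876/152.1 = 0.03206

0.032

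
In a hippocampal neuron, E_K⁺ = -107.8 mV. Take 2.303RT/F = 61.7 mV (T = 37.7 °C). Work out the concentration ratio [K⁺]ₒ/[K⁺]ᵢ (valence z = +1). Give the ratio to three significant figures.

log₁₀([out]/[in]) = E·z/(61.7) = -107.8 × 1 / 61.7 = -1.7472
[out]/[in] = 10^(-1.7472) = 0.0179

0.0179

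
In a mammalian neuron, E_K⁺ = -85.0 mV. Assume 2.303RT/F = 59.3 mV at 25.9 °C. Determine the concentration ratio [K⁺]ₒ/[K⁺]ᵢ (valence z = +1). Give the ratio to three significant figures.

log₁₀([out]/[in]) = E·z/(59.3) = -85.0 × 1 / 59.3 = -1.4334
[out]/[in] = 10^(-1.4334) = 0.03686

0.0369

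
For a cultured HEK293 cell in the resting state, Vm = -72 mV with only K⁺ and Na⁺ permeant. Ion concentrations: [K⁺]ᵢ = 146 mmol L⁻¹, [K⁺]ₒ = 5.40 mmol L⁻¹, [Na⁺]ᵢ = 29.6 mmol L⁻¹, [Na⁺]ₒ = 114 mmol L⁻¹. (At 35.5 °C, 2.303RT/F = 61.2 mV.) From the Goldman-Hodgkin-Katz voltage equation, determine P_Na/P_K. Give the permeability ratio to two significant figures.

Let α = P_Na/P_K. GHK: Vm = 61.2·log₁₀[(Kₒ + α·Naₒ)/(Kᵢ + α·Naᵢ)].
10^(Vm/61.2) = 10^(-72.0/61.2) = 0.066608
So 0.066608·(Kᵢ + α·Naᵢ) = Kₒ + α·Naₒ → α = (0.066608·146.0 − 5.4) / (114.0 − 0.066608·29.6)
α = (9.725 − 5.4) / (114.0 − 1.972) = 4.325/112 = 0.0386

0.039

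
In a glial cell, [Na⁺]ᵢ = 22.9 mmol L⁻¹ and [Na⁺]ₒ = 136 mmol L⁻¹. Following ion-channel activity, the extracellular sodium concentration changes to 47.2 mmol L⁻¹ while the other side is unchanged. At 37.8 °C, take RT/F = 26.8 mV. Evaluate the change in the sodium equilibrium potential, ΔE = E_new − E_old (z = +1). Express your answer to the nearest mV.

E_old = (26.8/1)·ln(136/22.9) = 47.74 mV
E_new = (26.8/1)·ln(47.2/22.9) = 19.38 mV
ΔE = 19.38 − (47.74) = -28.36 mV

-28 mV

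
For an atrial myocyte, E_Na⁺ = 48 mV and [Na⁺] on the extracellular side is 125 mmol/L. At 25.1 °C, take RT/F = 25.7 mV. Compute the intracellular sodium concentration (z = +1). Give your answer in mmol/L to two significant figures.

19 mmol/L

Nernst: E = (25.7/1) · ln([out]/[in]), so ln([out]/[in]) = 48.0 × 1 / 25.7 = 1.8677.
[out]/[in] = e^(1.8677) = 6.473.
[in] = 125 / 6.473 = 19.31 mmol/L.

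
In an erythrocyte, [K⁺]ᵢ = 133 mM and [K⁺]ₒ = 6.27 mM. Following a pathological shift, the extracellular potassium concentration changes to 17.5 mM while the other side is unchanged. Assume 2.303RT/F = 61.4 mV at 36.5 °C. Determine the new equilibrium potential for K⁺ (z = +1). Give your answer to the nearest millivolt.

-54 mV

After the shift: [K⁺]_out = 17.5, [K⁺]_in = 133 mM.
E_new = (61.4/1)·log₁₀(17.5/133) = 61.40 · (-0.8808) = -54.08 mV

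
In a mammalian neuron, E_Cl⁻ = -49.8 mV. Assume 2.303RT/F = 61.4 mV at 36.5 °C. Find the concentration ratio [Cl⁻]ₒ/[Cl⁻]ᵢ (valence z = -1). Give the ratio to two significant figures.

log₁₀([out]/[in]) = E·z/(61.4) = -49.8 × -1 / 61.4 = 0.8111
[out]/[in] = 10^(0.8111) = 6.473

6.5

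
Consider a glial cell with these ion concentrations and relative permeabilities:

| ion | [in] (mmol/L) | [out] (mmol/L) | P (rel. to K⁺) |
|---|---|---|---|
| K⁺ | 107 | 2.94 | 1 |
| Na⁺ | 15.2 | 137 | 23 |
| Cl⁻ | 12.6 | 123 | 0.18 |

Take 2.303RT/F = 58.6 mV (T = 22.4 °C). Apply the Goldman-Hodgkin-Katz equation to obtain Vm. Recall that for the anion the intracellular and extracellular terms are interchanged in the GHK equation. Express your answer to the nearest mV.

Vm = 58.6 · log₁₀[(Σ P·[cation]ₒ + Σ P·[anion]ᵢ) / (Σ P·[cation]ᵢ + Σ P·[anion]ₒ)]
Numerator = 1×2.94 + 23×137 + 0.18×12.6 = 3156
Denominator = 1×107 + 23×15.2 + 0.18×123 = 478.7
Vm = 58.6 · log₁₀(6.5927) = 58.6 × (0.8191) = 48.00 mV

48 mV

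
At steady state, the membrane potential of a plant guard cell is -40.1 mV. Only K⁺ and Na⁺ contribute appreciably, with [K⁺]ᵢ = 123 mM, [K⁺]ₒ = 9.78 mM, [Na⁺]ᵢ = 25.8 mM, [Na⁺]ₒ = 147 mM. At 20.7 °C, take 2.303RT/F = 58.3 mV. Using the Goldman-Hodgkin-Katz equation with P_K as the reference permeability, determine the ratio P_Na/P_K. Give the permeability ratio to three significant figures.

Let α = P_Na/P_K. GHK: Vm = 58.3·log₁₀[(Kₒ + α·Naₒ)/(Kᵢ + α·Naᵢ)].
10^(Vm/58.3) = 10^(-40.1/58.3) = 0.2052
So 0.2052·(Kᵢ + α·Naᵢ) = Kₒ + α·Naₒ → α = (0.2052·123.0 − 9.78) / (147.0 − 0.2052·25.8)
α = (25.24 − 9.78) / (147.0 − 5.294) = 15.46/141.7 = 0.1091

0.109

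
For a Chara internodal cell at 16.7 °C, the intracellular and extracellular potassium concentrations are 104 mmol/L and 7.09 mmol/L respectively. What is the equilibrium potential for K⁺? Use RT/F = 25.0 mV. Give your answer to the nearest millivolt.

-67 mV

E = (25.0/z) · ln([K⁺]_out/[K⁺]_in) with z = +1.
= (25.0/1) · ln(7.09/104) = 25.00 · ln(0.06817)
= 25.00 · (-2.6857) = -67.14 mV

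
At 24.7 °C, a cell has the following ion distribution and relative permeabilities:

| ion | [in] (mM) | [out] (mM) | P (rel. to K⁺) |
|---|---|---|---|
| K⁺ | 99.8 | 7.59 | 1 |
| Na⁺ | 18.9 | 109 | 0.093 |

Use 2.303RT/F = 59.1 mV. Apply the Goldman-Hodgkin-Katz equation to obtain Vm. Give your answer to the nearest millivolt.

-45 mV

Vm = 59.1 · log₁₀[(Σ P·[cation]ₒ + Σ P·[anion]ᵢ) / (Σ P·[cation]ᵢ + Σ P·[anion]ₒ)]
Numerator = 1×7.59 + 0.093×109 = 17.73
Denominator = 1×99.8 + 0.093×18.9 = 101.6
Vm = 59.1 · log₁₀(0.17455) = 59.1 × (-0.7581) = -44.80 mV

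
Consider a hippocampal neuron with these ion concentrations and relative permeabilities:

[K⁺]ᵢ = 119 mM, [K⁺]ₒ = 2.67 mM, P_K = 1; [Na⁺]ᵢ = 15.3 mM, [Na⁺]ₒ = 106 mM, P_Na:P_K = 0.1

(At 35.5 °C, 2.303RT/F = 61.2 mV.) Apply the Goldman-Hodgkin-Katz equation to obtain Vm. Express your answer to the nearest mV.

-59 mV

Vm = 61.2 · log₁₀[(Σ P·[cation]ₒ + Σ P·[anion]ᵢ) / (Σ P·[cation]ᵢ + Σ P·[anion]ₒ)]
Numerator = 1×2.67 + 0.1×106 = 13.27
Denominator = 1×119 + 0.1×15.3 = 120.5
Vm = 61.2 · log₁₀(0.1101) = 61.2 × (-0.9582) = -58.64 mV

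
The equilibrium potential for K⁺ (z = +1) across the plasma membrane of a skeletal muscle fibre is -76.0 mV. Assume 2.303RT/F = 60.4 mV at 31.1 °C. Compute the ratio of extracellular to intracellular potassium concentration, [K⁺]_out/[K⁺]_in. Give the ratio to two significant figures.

log₁₀([out]/[in]) = E·z/(60.4) = -76.0 × 1 / 60.4 = -1.2583
[out]/[in] = 10^(-1.2583) = 0.05517

0.055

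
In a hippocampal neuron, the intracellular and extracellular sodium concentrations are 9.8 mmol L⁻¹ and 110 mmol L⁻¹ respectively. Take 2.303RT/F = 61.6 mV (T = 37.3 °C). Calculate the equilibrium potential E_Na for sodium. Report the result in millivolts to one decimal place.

E = (61.6/z) · log₁₀([Na⁺]_out/[Na⁺]_in) with z = +1.
= (61.6/1) · log₁₀(110/9.8) = 61.60 · log₁₀(11.22)
= 61.60 · (1.0502) = 64.69 mV

64.7 mV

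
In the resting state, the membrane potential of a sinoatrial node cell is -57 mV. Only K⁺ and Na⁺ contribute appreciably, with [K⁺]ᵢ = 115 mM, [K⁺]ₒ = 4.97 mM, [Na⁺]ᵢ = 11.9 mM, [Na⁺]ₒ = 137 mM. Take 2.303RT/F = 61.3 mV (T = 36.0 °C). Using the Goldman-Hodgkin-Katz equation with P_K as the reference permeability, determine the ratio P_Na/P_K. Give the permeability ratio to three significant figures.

Let α = P_Na/P_K. GHK: Vm = 61.3·log₁₀[(Kₒ + α·Naₒ)/(Kᵢ + α·Naᵢ)].
10^(Vm/61.3) = 10^(-57.0/61.3) = 0.11753
So 0.11753·(Kᵢ + α·Naᵢ) = Kₒ + α·Naₒ → α = (0.11753·115.0 − 4.97) / (137.0 − 0.11753·11.9)
α = (13.52 − 4.97) / (137.0 − 1.399) = 8.546/135.6 = 0.06302

0.0630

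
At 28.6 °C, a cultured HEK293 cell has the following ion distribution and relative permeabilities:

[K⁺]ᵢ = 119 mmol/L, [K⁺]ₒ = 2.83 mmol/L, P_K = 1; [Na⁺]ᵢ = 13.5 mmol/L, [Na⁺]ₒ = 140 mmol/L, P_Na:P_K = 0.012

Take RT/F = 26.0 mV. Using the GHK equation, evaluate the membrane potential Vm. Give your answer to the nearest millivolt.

Vm = 26.0 · ln[(Σ P·[cation]ₒ + Σ P·[anion]ᵢ) / (Σ P·[cation]ᵢ + Σ P·[anion]ₒ)]
Numerator = 1×2.83 + 0.012×140 = 4.51
Denominator = 1×119 + 0.012×13.5 = 119.2
Vm = 26.0 · ln(0.037848) = 26.0 × (-3.2742) = -85.13 mV

-85 mV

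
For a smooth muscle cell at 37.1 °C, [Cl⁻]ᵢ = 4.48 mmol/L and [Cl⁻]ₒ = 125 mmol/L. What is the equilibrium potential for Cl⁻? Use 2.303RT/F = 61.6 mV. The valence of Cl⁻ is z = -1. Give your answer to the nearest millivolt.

-89 mV

E = (61.6/z) · log₁₀([Cl⁻]_out/[Cl⁻]_in) with z = -1.
For an anion, dividing by z = -1 reverses the sign.
= (61.6/-1) · log₁₀(125/4.48) = -61.60 · log₁₀(27.9)
= -61.60 · (1.4456) = -89.05 mV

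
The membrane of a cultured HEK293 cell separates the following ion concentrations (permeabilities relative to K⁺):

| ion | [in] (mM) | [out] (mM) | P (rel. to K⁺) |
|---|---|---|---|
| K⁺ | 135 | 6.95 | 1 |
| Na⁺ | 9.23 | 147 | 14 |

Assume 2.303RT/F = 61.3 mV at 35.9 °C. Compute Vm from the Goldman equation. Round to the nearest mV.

Vm = 61.3 · log₁₀[(Σ P·[cation]ₒ + Σ P·[anion]ᵢ) / (Σ P·[cation]ᵢ + Σ P·[anion]ₒ)]
Numerator = 1×6.95 + 14×147 = 2065
Denominator = 1×135 + 14×9.23 = 264.2
Vm = 61.3 · log₁₀(7.8153) = 61.3 × (0.8929) = 54.74 mV

55 mV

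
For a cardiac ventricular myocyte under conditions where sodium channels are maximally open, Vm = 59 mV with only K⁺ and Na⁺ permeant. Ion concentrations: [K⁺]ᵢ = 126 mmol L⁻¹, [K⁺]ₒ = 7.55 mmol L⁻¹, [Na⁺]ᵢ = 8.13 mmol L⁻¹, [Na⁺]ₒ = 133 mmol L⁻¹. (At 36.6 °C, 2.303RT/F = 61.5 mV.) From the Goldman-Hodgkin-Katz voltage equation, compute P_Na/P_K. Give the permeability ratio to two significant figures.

Let α = P_Na/P_K. GHK: Vm = 61.5·log₁₀[(Kₒ + α·Naₒ)/(Kᵢ + α·Naᵢ)].
10^(Vm/61.5) = 10^(59.0/61.5) = 9.1065
So 9.1065·(Kᵢ + α·Naᵢ) = Kₒ + α·Naₒ → α = (9.1065·126.0 − 7.55) / (133.0 − 9.1065·8.13)
α = (1147 − 7.55) / (133.0 − 74.04) = 1140/58.96 = 19.33

19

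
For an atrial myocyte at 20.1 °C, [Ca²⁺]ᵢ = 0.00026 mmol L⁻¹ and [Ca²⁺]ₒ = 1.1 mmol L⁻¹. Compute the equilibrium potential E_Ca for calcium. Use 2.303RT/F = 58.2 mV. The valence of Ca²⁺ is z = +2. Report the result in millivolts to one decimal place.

105.5 mV

E = (58.2/z) · log₁₀([Ca²⁺]_out/[Ca²⁺]_in) with z = +2.
= (58.2/2) · log₁₀(1.1/0.00026) = 29.10 · log₁₀(4231)
= 29.10 · (3.6264) = 105.53 mV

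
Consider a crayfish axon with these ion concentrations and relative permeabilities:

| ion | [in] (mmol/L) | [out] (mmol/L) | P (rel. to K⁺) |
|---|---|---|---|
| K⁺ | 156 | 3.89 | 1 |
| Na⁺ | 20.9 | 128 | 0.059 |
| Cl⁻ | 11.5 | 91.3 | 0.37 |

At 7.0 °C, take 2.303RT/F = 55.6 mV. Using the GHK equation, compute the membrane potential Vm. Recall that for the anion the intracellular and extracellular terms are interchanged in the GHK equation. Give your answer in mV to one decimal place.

-60.3 mV

Vm = 55.6 · log₁₀[(Σ P·[cation]ₒ + Σ P·[anion]ᵢ) / (Σ P·[cation]ᵢ + Σ P·[anion]ₒ)]
Numerator = 1×3.89 + 0.059×128 + 0.37×11.5 = 15.7
Denominator = 1×156 + 0.059×20.9 + 0.37×91.3 = 191
Vm = 55.6 · log₁₀(0.082177) = 55.6 × (-1.0852) = -60.34 mV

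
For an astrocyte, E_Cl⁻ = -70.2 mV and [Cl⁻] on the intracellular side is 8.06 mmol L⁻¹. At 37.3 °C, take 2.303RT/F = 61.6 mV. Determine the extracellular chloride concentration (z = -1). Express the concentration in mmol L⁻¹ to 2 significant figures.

110 mmol L⁻¹

Nernst: E = (61.6/-1) · log₁₀([out]/[in]), so log₁₀([out]/[in]) = -70.2 × -1 / 61.6 = 1.1396.
[out]/[in] = 10^(1.1396) = 13.79.
[out] = 13.79 × 8.06 = 111.2 mmol L⁻¹.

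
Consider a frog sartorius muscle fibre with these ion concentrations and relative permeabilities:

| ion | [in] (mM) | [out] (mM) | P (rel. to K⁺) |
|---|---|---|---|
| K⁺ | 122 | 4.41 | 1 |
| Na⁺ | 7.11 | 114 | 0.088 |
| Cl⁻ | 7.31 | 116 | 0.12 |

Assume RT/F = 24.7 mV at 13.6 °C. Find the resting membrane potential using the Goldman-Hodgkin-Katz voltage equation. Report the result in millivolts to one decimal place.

-54.0 mV

Vm = 24.7 · ln[(Σ P·[cation]ₒ + Σ P·[anion]ᵢ) / (Σ P·[cation]ᵢ + Σ P·[anion]ₒ)]
Numerator = 1×4.41 + 0.088×114 + 0.12×7.31 = 15.32
Denominator = 1×122 + 0.088×7.11 + 0.12×116 = 136.5
Vm = 24.7 · ln(0.11219) = 24.7 × (-2.1876) = -54.03 mV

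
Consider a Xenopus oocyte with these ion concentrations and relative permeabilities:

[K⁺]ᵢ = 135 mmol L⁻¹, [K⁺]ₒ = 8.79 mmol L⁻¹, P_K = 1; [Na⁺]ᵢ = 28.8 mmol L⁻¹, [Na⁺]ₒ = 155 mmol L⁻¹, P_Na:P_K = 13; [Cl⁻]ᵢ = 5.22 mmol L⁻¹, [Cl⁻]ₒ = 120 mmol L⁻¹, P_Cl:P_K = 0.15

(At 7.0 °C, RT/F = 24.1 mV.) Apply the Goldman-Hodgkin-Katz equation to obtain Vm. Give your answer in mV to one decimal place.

Vm = 24.1 · ln[(Σ P·[cation]ₒ + Σ P·[anion]ᵢ) / (Σ P·[cation]ᵢ + Σ P·[anion]ₒ)]
Numerator = 1×8.79 + 13×155 + 0.15×5.22 = 2025
Denominator = 1×135 + 13×28.8 + 0.15×120 = 527.4
Vm = 24.1 · ln(3.8388) = 24.1 × (1.3452) = 32.42 mV

32.4 mV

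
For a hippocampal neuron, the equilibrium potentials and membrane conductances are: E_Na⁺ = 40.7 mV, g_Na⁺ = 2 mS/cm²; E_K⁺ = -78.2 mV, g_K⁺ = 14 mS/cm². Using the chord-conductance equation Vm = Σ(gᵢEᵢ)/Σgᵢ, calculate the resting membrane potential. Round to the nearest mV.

Σ gᵢEᵢ = 2·(40.7) + 14·(-78.2) = -1013.40
Σ gᵢ = 2 + 14 = 16
Vm = -1013.40 / 16 = -63.34 mV

-63 mV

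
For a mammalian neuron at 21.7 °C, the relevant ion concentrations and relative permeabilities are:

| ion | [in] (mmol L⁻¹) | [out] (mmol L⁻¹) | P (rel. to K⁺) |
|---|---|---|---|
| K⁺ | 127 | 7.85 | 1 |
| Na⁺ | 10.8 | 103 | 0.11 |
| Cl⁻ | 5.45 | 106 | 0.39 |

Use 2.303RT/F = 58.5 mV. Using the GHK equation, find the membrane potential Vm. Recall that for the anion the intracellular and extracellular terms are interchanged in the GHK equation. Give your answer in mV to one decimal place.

Vm = 58.5 · log₁₀[(Σ P·[cation]ₒ + Σ P·[anion]ᵢ) / (Σ P·[cation]ᵢ + Σ P·[anion]ₒ)]
Numerator = 1×7.85 + 0.11×103 + 0.39×5.45 = 21.31
Denominator = 1×127 + 0.11×10.8 + 0.39×106 = 169.5
Vm = 58.5 · log₁₀(0.12568) = 58.5 × (-0.9007) = -52.69 mV

-52.7 mV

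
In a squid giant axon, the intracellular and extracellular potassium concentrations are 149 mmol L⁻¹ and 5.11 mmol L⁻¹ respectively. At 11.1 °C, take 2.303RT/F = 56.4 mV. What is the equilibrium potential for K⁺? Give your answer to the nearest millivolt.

-83 mV

E = (56.4/z) · log₁₀([K⁺]_out/[K⁺]_in) with z = +1.
= (56.4/1) · log₁₀(5.11/149) = 56.40 · log₁₀(0.0343)
= 56.40 · (-1.4648) = -82.61 mV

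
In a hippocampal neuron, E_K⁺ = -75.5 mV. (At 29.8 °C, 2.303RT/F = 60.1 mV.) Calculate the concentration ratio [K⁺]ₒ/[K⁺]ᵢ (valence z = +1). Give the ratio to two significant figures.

log₁₀([out]/[in]) = E·z/(60.1) = -75.5 × 1 / 60.1 = -1.2562
[out]/[in] = 10^(-1.2562) = 0.05543

0.055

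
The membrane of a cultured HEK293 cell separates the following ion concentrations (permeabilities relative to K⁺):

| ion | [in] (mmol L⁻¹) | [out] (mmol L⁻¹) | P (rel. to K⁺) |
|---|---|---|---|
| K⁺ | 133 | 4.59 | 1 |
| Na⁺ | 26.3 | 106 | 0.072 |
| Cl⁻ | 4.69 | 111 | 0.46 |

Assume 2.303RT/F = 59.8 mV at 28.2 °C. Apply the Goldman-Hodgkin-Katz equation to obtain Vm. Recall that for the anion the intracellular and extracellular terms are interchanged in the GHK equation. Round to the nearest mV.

-66 mV

Vm = 59.8 · log₁₀[(Σ P·[cation]ₒ + Σ P·[anion]ᵢ) / (Σ P·[cation]ᵢ + Σ P·[anion]ₒ)]
Numerator = 1×4.59 + 0.072×106 + 0.46×4.69 = 14.38
Denominator = 1×133 + 0.072×26.3 + 0.46×111 = 186
Vm = 59.8 · log₁₀(0.077328) = 59.8 × (-1.1117) = -66.48 mV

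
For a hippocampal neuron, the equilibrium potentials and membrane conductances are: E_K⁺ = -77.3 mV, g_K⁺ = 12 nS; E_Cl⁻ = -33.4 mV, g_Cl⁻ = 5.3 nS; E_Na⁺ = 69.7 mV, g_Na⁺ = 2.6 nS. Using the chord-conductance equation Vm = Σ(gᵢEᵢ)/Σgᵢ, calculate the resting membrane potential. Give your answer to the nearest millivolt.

-46 mV

Σ gᵢEᵢ = 12·(-77.3) + 5.3·(-33.4) + 2.6·(69.7) = -923.40
Σ gᵢ = 12 + 5.3 + 2.6 = 19.9
Vm = -923.40 / 19.9 = -46.40 mV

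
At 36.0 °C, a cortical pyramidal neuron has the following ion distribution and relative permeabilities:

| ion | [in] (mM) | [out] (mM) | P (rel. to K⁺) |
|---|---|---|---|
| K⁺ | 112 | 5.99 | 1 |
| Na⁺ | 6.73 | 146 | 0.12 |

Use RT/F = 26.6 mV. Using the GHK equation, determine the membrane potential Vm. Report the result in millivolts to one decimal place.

-41.7 mV

Vm = 26.6 · ln[(Σ P·[cation]ₒ + Σ P·[anion]ᵢ) / (Σ P·[cation]ᵢ + Σ P·[anion]ₒ)]
Numerator = 1×5.99 + 0.12×146 = 23.51
Denominator = 1×112 + 0.12×6.73 = 112.8
Vm = 26.6 · ln(0.20841) = 26.6 × (-1.5683) = -41.72 mV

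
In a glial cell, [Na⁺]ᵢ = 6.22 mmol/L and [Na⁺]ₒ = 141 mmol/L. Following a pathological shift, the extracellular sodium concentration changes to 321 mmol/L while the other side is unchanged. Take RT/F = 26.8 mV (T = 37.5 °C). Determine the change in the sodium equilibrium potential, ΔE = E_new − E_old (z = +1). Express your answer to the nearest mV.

22 mV

E_old = (26.8/1)·ln(141/6.22) = 83.64 mV
E_new = (26.8/1)·ln(321/6.22) = 105.69 mV
ΔE = 105.69 − (83.64) = 22.05 mV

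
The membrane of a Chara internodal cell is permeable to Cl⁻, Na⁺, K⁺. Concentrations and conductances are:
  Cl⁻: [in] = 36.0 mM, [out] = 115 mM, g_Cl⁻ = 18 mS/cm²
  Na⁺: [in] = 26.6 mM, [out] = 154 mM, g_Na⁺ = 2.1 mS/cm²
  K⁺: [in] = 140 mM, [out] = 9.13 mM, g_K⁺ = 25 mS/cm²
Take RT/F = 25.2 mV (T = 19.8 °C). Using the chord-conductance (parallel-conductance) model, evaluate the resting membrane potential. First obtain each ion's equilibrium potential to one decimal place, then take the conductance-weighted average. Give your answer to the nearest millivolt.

E_Cl⁻ = (25.2/-1)·ln(115/36.0) = -29.3 mV
E_Na⁺ = (25.2/1)·ln(154/26.6) = 44.3 mV
E_K⁺ = (25.2/1)·ln(9.13/140) = -68.8 mV
Vm = (Σ gᵢEᵢ)/(Σ gᵢ) = (18·-29.3 + 2.1·44.3 + 25·-68.8) / (18 + 2.1 + 25)
= -2154.37 / 45.1 = -47.77 mV

-48 mV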